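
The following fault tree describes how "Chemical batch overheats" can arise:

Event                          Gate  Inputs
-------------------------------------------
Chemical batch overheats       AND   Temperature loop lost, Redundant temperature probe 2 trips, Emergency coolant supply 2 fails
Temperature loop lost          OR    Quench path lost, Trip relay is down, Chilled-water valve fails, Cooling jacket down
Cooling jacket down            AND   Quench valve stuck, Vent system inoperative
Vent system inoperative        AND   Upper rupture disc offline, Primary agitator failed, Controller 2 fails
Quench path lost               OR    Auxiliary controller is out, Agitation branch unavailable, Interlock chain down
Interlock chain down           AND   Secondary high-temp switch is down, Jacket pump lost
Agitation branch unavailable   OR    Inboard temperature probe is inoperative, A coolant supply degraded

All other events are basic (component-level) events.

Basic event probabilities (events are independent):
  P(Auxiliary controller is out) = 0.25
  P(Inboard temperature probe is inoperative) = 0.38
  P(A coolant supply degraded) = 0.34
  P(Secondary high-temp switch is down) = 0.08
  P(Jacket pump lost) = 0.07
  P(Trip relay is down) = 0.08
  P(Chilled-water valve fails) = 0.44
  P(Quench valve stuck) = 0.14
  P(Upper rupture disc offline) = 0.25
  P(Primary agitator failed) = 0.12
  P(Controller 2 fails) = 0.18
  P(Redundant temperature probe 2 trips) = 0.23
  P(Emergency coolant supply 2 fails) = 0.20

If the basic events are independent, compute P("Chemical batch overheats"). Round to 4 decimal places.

P(Agitation branch unavailable) [OR] = 1 − (1−0.38) × (1−0.34) = 0.590800
P(Interlock chain down) [AND] = 0.08 × 0.07 = 0.005600
P(Quench path lost) [OR] = 1 − (1−0.25) × (1−0.590800) × (1−0.005600) = 0.694819
P(Vent system inoperative) [AND] = 0.25 × 0.12 × 0.18 = 0.005400
P(Cooling jacket down) [AND] = 0.14 × 0.005400 = 0.000756
P(Temperature loop lost) [OR] = 1 − (1−0.694819) × (1−0.08) × (1−0.44) × (1−0.000756) = 0.842890
P(Chemical batch overheats) [AND] = 0.842890 × 0.23 × 0.20 = 0.038773
Rounded to 4 decimal places: P(Chemical batch overheats) ≈ 0.0388.

0.0388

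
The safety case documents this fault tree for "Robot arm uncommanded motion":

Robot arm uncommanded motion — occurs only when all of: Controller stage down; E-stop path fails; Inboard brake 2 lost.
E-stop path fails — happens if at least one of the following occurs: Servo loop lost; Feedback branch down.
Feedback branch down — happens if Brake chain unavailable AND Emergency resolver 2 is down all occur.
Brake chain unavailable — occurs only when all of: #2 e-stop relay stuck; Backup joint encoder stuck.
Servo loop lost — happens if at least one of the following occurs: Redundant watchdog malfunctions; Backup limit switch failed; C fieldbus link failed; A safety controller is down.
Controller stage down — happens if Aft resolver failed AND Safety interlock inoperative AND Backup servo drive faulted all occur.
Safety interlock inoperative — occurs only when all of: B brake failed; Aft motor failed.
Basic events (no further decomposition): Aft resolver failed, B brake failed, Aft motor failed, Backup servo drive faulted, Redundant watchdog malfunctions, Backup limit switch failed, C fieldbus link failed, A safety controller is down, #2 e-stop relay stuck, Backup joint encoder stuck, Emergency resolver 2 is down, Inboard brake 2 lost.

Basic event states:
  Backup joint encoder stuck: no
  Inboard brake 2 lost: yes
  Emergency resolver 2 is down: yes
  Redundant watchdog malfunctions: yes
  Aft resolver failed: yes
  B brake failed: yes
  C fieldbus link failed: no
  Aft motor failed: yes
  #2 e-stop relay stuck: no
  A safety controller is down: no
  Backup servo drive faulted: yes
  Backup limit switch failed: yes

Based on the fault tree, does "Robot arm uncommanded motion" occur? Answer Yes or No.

Safety interlock inoperative [AND]: B brake failed=occurs, Aft motor failed=occurs → all inputs occur → occurs.
Controller stage down [AND]: Aft resolver failed=occurs, Safety interlock inoperative=occurs, Backup servo drive faulted=occurs → all inputs occur → occurs.
Servo loop lost [OR]: Redundant watchdog malfunctions=occurs, Backup limit switch failed=occurs, C fieldbus link failed=not, A safety controller is down=not → at least one input occurs → occurs.
Brake chain unavailable [AND]: #2 e-stop relay stuck=not, Backup joint encoder stuck=not → not all inputs occur → does not occur.
Feedback branch down [AND]: Brake chain unavailable=not, Emergency resolver 2 is down=occurs → not all inputs occur → does not occur.
E-stop path fails [OR]: Servo loop lost=occurs, Feedback branch down=not → at least one input occurs → occurs.
Robot arm uncommanded motion [AND]: Controller stage down=occurs, E-stop path fails=occurs, Inboard brake 2 lost=occurs → all inputs occur → occurs.

Yes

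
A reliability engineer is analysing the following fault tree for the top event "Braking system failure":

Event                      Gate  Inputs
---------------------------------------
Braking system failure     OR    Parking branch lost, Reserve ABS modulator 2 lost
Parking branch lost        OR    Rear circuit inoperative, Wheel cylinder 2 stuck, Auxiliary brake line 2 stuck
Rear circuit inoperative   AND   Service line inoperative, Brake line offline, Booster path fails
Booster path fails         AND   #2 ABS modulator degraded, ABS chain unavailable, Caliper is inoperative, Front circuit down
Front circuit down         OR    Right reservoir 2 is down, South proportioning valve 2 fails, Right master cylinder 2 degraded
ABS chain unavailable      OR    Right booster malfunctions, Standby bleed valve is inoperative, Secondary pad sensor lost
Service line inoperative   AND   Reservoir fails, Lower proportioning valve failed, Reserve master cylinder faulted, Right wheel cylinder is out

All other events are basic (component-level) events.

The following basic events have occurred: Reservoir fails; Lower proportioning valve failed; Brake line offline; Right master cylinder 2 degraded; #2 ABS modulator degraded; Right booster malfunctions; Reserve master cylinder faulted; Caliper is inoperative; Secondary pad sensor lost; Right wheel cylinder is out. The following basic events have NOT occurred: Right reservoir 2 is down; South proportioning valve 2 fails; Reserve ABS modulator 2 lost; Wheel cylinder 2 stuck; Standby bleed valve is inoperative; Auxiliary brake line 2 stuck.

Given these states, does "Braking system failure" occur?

Yes

Service line inoperative [AND]: Reservoir fails=occurs, Lower proportioning valve failed=occurs, Reserve master cylinder faulted=occurs, Right wheel cylinder is out=occurs → all inputs occur → occurs.
ABS chain unavailable [OR]: Right booster malfunctions=occurs, Standby bleed valve is inoperative=not, Secondary pad sensor lost=occurs → at least one input occurs → occurs.
Front circuit down [OR]: Right reservoir 2 is down=not, South proportioning valve 2 fails=not, Right master cylinder 2 degraded=occurs → at least one input occurs → occurs.
Booster path fails [AND]: #2 ABS modulator degraded=occurs, ABS chain unavailable=occurs, Caliper is inoperative=occurs, Front circuit down=occurs → all inputs occur → occurs.
Rear circuit inoperative [AND]: Service line inoperative=occurs, Brake line offline=occurs, Booster path fails=occurs → all inputs occur → occurs.
Parking branch lost [OR]: Rear circuit inoperative=occurs, Wheel cylinder 2 stuck=not, Auxiliary brake line 2 stuck=not → at least one input occurs → occurs.
Braking system failure [OR]: Parking branch lost=occurs, Reserve ABS modulator 2 lost=not → at least one input occurs → occurs.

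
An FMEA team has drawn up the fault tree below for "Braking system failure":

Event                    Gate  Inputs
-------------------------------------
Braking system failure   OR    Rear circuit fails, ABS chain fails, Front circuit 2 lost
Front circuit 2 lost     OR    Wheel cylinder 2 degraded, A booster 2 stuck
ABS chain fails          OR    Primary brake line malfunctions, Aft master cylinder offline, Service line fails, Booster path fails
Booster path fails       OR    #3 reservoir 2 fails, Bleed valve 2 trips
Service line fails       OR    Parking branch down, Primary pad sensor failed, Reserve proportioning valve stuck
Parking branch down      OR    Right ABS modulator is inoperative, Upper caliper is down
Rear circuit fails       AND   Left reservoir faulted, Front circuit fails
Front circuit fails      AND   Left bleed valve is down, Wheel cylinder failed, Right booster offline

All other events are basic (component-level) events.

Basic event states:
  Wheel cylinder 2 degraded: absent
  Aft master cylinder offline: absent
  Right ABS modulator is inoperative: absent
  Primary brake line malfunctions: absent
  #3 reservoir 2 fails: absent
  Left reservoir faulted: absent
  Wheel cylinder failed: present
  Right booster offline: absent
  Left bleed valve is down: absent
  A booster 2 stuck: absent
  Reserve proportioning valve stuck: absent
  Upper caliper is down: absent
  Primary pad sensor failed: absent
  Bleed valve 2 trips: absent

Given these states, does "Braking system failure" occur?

No

Front circuit fails [AND]: Left bleed valve is down=not, Wheel cylinder failed=occurs, Right booster offline=not → not all inputs occur → does not occur.
Rear circuit fails [AND]: Left reservoir faulted=not, Front circuit fails=not → not all inputs occur → does not occur.
Parking branch down [OR]: Right ABS modulator is inoperative=not, Upper caliper is down=not → no input occurs → does not occur.
Service line fails [OR]: Parking branch down=not, Primary pad sensor failed=not, Reserve proportioning valve stuck=not → no input occurs → does not occur.
Booster path fails [OR]: #3 reservoir 2 fails=not, Bleed valve 2 trips=not → no input occurs → does not occur.
ABS chain fails [OR]: Primary brake line malfunctions=not, Aft master cylinder offline=not, Service line fails=not, Booster path fails=not → no input occurs → does not occur.
Front circuit 2 lost [OR]: Wheel cylinder 2 degraded=not, A booster 2 stuck=not → no input occurs → does not occur.
Braking system failure [OR]: Rear circuit fails=not, ABS chain fails=not, Front circuit 2 lost=not → no input occurs → does not occur.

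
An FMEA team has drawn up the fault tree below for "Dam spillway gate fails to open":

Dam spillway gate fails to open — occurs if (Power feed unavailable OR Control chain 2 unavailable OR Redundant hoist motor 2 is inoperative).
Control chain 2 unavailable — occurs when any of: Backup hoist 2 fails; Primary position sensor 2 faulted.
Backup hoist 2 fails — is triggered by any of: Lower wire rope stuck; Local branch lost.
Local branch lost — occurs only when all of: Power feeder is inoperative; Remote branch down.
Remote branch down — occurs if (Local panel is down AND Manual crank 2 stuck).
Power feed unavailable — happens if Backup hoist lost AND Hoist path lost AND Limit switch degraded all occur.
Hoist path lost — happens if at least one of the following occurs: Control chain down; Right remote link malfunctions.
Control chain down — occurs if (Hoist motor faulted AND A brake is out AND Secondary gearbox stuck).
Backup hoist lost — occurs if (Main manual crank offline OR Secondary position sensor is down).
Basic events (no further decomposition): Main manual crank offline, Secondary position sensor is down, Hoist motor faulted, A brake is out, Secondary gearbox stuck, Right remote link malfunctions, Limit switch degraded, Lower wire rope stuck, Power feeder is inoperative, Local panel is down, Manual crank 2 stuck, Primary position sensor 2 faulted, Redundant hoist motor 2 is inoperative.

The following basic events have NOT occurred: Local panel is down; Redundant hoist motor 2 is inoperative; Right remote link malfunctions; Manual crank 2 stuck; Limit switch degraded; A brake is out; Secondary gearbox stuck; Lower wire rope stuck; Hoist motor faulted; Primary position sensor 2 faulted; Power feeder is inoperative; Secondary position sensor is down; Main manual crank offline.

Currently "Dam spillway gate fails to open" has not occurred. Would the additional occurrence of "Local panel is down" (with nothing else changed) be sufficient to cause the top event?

No

Counterfactual: set "Local panel is down" to occurred.
Backup hoist lost [OR]: Main manual crank offline=not, Secondary position sensor is down=not → no input occurs → does not occur.
Control chain down [AND]: Hoist motor faulted=not, A brake is out=not, Secondary gearbox stuck=not → not all inputs occur → does not occur.
Hoist path lost [OR]: Control chain down=not, Right remote link malfunctions=not → no input occurs → does not occur.
Power feed unavailable [AND]: Backup hoist lost=not, Hoist path lost=not, Limit switch degraded=not → not all inputs occur → does not occur.
Remote branch down [AND]: Local panel is down=occurs, Manual crank 2 stuck=not → not all inputs occur → does not occur.
Local branch lost [AND]: Power feeder is inoperative=not, Remote branch down=not → not all inputs occur → does not occur.
Backup hoist 2 fails [OR]: Lower wire rope stuck=not, Local branch lost=not → no input occurs → does not occur.
Control chain 2 unavailable [OR]: Backup hoist 2 fails=not, Primary position sensor 2 faulted=not → no input occurs → does not occur.
Dam spillway gate fails to open [OR]: Power feed unavailable=not, Control chain 2 unavailable=not, Redundant hoist motor 2 is inoperative=not → no input occurs → does not occur.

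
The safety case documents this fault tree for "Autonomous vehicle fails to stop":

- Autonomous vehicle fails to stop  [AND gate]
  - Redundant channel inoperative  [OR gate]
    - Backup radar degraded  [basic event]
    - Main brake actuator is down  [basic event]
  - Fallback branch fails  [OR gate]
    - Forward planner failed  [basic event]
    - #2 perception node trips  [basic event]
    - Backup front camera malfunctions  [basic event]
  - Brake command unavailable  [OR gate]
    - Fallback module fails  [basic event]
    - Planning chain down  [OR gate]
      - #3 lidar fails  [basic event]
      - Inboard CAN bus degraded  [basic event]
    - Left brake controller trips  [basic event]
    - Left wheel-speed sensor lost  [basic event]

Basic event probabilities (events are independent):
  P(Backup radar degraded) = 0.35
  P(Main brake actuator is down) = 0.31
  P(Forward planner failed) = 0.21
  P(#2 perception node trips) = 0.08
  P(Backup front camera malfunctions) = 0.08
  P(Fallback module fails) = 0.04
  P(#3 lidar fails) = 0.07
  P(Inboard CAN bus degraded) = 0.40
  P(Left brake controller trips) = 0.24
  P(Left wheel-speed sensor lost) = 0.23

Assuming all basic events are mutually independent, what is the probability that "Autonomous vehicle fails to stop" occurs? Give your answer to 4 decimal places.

0.1255

P(Redundant channel inoperative) [OR] = 1 − (1−0.35) × (1−0.31) = 0.551500
P(Fallback branch fails) [OR] = 1 − (1−0.21) × (1−0.08) × (1−0.08) = 0.331344
P(Planning chain down) [OR] = 1 − (1−0.07) × (1−0.40) = 0.442000
P(Brake command unavailable) [OR] = 1 − (1−0.04) × (1−0.442000) × (1−0.24) × (1−0.23) = 0.686520
P(Autonomous vehicle fails to stop) [AND] = 0.551500 × 0.331344 × 0.686520 = 0.125452
Rounded to 4 decimal places: P(Autonomous vehicle fails to stop) ≈ 0.1255.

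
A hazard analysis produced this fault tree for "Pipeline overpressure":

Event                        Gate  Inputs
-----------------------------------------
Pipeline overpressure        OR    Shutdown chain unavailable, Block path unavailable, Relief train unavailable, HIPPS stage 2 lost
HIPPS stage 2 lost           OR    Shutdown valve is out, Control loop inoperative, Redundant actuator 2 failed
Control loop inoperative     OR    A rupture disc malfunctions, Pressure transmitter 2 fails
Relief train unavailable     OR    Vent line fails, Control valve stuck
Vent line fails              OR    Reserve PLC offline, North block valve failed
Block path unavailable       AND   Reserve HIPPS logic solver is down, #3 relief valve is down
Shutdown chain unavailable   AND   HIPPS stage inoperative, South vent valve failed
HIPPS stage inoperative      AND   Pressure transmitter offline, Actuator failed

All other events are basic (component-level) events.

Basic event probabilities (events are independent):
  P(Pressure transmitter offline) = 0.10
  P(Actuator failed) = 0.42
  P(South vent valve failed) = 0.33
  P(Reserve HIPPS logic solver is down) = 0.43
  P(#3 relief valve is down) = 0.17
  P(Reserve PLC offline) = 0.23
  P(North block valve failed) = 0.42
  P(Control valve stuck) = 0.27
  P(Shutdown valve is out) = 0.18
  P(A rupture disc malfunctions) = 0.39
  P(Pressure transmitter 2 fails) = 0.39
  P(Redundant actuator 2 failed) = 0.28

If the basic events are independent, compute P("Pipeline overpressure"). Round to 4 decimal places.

P(HIPPS stage inoperative) [AND] = 0.10 × 0.42 = 0.042000
P(Shutdown chain unavailable) [AND] = 0.042000 × 0.33 = 0.013860
P(Block path unavailable) [AND] = 0.43 × 0.17 = 0.073100
P(Vent line fails) [OR] = 1 − (1−0.23) × (1−0.42) = 0.553400
P(Relief train unavailable) [OR] = 1 − (1−0.553400) × (1−0.27) = 0.673982
P(Control loop inoperative) [OR] = 1 − (1−0.39) × (1−0.39) = 0.627900
P(HIPPS stage 2 lost) [OR] = 1 − (1−0.18) × (1−0.627900) × (1−0.28) = 0.780312
P(Pipeline overpressure) [OR] = 1 − (1−0.013860) × (1−0.073100) × (1−0.673982) × (1−0.780312) = 0.934533
Rounded to 4 decimal places: P(Pipeline overpressure) ≈ 0.9345.

0.9345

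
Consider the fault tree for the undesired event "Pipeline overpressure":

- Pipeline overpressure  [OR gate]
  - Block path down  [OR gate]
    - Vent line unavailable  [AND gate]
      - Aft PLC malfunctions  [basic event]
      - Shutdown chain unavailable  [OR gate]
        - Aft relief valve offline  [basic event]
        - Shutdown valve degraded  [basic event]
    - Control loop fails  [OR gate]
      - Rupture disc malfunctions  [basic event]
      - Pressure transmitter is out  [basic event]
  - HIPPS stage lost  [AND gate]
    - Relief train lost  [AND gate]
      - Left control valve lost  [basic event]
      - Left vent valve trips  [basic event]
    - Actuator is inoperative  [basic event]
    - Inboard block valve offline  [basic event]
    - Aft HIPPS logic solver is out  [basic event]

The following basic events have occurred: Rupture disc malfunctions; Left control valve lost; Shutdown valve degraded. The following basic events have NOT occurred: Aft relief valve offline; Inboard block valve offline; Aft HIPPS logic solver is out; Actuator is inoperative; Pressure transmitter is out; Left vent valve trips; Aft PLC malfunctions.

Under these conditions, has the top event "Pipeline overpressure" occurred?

Yes

Shutdown chain unavailable [OR]: Aft relief valve offline=not, Shutdown valve degraded=occurs → at least one input occurs → occurs.
Vent line unavailable [AND]: Aft PLC malfunctions=not, Shutdown chain unavailable=occurs → not all inputs occur → does not occur.
Control loop fails [OR]: Rupture disc malfunctions=occurs, Pressure transmitter is out=not → at least one input occurs → occurs.
Block path down [OR]: Vent line unavailable=not, Control loop fails=occurs → at least one input occurs → occurs.
Relief train lost [AND]: Left control valve lost=occurs, Left vent valve trips=not → not all inputs occur → does not occur.
HIPPS stage lost [AND]: Relief train lost=not, Actuator is inoperative=not, Inboard block valve offline=not, Aft HIPPS logic solver is out=not → not all inputs occur → does not occur.
Pipeline overpressure [OR]: Block path down=occurs, HIPPS stage lost=not → at least one input occurs → occurs.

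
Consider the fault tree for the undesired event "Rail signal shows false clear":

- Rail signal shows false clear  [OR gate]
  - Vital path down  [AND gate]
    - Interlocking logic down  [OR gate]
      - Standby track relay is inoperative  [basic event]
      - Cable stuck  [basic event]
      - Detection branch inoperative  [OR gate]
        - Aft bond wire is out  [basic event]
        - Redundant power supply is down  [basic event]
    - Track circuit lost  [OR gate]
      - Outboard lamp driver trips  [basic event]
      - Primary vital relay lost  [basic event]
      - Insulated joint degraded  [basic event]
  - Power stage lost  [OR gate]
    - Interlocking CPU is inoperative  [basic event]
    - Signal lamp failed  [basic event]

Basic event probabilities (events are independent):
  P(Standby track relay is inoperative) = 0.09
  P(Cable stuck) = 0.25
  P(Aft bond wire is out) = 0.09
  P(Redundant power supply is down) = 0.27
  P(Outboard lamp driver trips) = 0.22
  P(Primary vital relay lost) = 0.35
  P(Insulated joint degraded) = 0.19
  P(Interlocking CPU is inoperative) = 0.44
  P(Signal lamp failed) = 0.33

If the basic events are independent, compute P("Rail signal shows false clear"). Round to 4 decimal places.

P(Detection branch inoperative) [OR] = 1 − (1−0.09) × (1−0.27) = 0.335700
P(Interlocking logic down) [OR] = 1 − (1−0.09) × (1−0.25) × (1−0.335700) = 0.546615
P(Track circuit lost) [OR] = 1 − (1−0.22) × (1−0.35) × (1−0.19) = 0.589330
P(Vital path down) [AND] = 0.546615 × 0.589330 = 0.322137
P(Power stage lost) [OR] = 1 − (1−0.44) × (1−0.33) = 0.624800
P(Rail signal shows false clear) [OR] = 1 − (1−0.322137) × (1−0.624800) = 0.745666
Rounded to 4 decimal places: P(Rail signal shows false clear) ≈ 0.7457.

0.7457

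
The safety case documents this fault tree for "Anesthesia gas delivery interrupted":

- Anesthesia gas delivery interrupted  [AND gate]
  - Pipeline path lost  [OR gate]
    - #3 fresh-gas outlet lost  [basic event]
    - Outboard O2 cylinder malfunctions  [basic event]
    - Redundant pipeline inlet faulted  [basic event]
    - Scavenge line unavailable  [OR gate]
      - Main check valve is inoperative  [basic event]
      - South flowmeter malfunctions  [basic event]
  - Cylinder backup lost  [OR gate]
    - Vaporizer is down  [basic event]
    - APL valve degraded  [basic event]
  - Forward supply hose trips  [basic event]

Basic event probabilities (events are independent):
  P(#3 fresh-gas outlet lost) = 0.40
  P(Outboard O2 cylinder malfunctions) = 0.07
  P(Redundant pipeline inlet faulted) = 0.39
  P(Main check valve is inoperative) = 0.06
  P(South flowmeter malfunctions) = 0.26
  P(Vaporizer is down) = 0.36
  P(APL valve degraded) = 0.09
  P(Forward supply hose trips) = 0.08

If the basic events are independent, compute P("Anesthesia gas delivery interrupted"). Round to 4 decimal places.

P(Scavenge line unavailable) [OR] = 1 − (1−0.06) × (1−0.26) = 0.304400
P(Pipeline path lost) [OR] = 1 − (1−0.40) × (1−0.07) × (1−0.39) × (1−0.304400) = 0.763232
P(Cylinder backup lost) [OR] = 1 − (1−0.36) × (1−0.09) = 0.417600
P(Anesthesia gas delivery interrupted) [AND] = 0.763232 × 0.417600 × 0.08 = 0.025498
Rounded to 4 decimal places: P(Anesthesia gas delivery interrupted) ≈ 0.0255.

0.0255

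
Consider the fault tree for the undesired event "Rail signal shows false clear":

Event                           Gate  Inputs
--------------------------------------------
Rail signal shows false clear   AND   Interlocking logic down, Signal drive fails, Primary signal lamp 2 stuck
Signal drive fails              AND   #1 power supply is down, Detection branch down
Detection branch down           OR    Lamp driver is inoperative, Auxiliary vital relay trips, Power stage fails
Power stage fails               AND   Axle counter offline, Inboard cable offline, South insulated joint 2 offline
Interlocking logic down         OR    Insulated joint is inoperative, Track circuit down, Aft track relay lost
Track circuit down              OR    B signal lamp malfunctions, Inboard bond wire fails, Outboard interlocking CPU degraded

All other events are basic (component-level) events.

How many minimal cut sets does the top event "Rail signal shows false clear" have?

Track circuit down [OR]: union of children's cut sets → 3 cut set(s).
Interlocking logic down [OR]: union of children's cut sets → 5 cut set(s).
Power stage fails [AND]: one cut set from each child combined → 1 × 1 × 1 = 1 cut set(s).
Detection branch down [OR]: union of children's cut sets → 3 cut set(s).
Signal drive fails [AND]: one cut set from each child combined → 1 × 3 = 3 cut set(s).
Rail signal shows false clear [AND]: one cut set from each child combined → 5 × 3 × 1 = 15 cut set(s).

15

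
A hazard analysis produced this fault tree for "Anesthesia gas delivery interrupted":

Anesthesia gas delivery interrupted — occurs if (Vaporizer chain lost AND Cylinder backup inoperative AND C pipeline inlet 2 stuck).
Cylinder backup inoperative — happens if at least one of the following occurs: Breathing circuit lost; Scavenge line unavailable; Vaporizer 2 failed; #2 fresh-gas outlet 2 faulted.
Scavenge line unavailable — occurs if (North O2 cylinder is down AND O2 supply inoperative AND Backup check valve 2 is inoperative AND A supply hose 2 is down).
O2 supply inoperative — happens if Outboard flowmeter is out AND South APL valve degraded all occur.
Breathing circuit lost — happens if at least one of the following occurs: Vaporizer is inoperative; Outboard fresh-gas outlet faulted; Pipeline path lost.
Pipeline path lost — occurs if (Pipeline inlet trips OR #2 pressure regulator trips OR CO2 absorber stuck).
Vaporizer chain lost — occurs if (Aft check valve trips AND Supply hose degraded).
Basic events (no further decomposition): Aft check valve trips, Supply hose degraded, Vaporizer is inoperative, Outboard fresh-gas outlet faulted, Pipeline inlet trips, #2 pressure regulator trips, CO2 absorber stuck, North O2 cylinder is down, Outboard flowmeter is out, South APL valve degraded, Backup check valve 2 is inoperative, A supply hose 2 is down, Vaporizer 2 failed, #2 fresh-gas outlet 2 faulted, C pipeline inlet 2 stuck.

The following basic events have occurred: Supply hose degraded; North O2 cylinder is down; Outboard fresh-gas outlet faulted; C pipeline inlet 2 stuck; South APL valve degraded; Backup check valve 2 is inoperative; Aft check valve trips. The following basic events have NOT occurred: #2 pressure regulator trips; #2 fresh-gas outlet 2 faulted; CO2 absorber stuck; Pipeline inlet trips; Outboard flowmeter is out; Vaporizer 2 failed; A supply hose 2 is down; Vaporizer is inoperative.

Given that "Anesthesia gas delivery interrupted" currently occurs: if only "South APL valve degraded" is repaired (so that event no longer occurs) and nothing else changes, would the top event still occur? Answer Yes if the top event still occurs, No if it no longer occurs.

Yes

Counterfactual: set "South APL valve degraded" to not occurred.
Vaporizer chain lost [AND]: Aft check valve trips=occurs, Supply hose degraded=occurs → all inputs occur → occurs.
Pipeline path lost [OR]: Pipeline inlet trips=not, #2 pressure regulator trips=not, CO2 absorber stuck=not → no input occurs → does not occur.
Breathing circuit lost [OR]: Vaporizer is inoperative=not, Outboard fresh-gas outlet faulted=occurs, Pipeline path lost=not → at least one input occurs → occurs.
O2 supply inoperative [AND]: Outboard flowmeter is out=not, South APL valve degraded=not → not all inputs occur → does not occur.
Scavenge line unavailable [AND]: North O2 cylinder is down=occurs, O2 supply inoperative=not, Backup check valve 2 is inoperative=occurs, A supply hose 2 is down=not → not all inputs occur → does not occur.
Cylinder backup inoperative [OR]: Breathing circuit lost=occurs, Scavenge line unavailable=not, Vaporizer 2 failed=not, #2 fresh-gas outlet 2 faulted=not → at least one input occurs → occurs.
Anesthesia gas delivery interrupted [AND]: Vaporizer chain lost=occurs, Cylinder backup inoperative=occurs, C pipeline inlet 2 stuck=occurs → all inputs occur → occurs.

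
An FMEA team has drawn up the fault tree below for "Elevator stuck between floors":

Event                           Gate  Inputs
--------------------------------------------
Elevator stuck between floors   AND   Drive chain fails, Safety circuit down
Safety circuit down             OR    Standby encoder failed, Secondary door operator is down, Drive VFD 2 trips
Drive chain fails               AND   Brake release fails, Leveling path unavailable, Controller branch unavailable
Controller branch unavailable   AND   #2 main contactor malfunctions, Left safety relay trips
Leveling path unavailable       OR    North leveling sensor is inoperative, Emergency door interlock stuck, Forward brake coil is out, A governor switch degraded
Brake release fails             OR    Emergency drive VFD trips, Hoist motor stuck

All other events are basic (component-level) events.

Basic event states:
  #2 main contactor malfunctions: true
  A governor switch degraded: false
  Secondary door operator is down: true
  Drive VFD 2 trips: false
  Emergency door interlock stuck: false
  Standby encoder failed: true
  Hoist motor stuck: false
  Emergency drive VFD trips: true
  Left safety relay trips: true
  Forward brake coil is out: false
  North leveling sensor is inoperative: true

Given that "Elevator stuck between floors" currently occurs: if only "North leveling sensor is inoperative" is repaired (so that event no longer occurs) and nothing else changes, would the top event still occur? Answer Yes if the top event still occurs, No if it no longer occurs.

Counterfactual: set "North leveling sensor is inoperative" to not occurred.
Brake release fails [OR]: Emergency drive VFD trips=occurs, Hoist motor stuck=not → at least one input occurs → occurs.
Leveling path unavailable [OR]: North leveling sensor is inoperative=not, Emergency door interlock stuck=not, Forward brake coil is out=not, A governor switch degraded=not → no input occurs → does not occur.
Controller branch unavailable [AND]: #2 main contactor malfunctions=occurs, Left safety relay trips=occurs → all inputs occur → occurs.
Drive chain fails [AND]: Brake release fails=occurs, Leveling path unavailable=not, Controller branch unavailable=occurs → not all inputs occur → does not occur.
Safety circuit down [OR]: Standby encoder failed=occurs, Secondary door operator is down=occurs, Drive VFD 2 trips=not → at least one input occurs → occurs.
Elevator stuck between floors [AND]: Drive chain fails=not, Safety circuit down=occurs → not all inputs occur → does not occur.

No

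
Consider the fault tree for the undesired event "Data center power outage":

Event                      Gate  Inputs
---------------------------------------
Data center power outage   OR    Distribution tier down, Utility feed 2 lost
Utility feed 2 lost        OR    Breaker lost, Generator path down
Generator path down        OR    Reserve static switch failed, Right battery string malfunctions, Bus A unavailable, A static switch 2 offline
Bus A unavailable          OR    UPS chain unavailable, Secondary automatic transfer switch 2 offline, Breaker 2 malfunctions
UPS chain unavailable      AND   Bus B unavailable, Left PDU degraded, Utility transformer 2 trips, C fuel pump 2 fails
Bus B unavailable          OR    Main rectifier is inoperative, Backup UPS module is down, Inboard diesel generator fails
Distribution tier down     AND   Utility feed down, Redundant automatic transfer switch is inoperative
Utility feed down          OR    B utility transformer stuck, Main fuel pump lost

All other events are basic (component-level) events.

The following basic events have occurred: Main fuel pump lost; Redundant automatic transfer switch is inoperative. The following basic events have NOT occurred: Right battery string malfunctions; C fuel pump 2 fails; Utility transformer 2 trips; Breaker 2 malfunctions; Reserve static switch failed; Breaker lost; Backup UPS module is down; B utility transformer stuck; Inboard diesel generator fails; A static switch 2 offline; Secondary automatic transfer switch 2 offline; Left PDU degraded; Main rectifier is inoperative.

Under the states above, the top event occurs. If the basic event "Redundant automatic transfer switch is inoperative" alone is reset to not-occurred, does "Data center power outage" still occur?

Counterfactual: set "Redundant automatic transfer switch is inoperative" to not occurred.
Utility feed down [OR]: B utility transformer stuck=not, Main fuel pump lost=occurs → at least one input occurs → occurs.
Distribution tier down [AND]: Utility feed down=occurs, Redundant automatic transfer switch is inoperative=not → not all inputs occur → does not occur.
Bus B unavailable [OR]: Main rectifier is inoperative=not, Backup UPS module is down=not, Inboard diesel generator fails=not → no input occurs → does not occur.
UPS chain unavailable [AND]: Bus B unavailable=not, Left PDU degraded=not, Utility transformer 2 trips=not, C fuel pump 2 fails=not → not all inputs occur → does not occur.
Bus A unavailable [OR]: UPS chain unavailable=not, Secondary automatic transfer switch 2 offline=not, Breaker 2 malfunctions=not → no input occurs → does not occur.
Generator path down [OR]: Reserve static switch failed=not, Right battery string malfunctions=not, Bus A unavailable=not, A static switch 2 offline=not → no input occurs → does not occur.
Utility feed 2 lost [OR]: Breaker lost=not, Generator path down=not → no input occurs → does not occur.
Data center power outage [OR]: Distribution tier down=not, Utility feed 2 lost=not → no input occurs → does not occur.

No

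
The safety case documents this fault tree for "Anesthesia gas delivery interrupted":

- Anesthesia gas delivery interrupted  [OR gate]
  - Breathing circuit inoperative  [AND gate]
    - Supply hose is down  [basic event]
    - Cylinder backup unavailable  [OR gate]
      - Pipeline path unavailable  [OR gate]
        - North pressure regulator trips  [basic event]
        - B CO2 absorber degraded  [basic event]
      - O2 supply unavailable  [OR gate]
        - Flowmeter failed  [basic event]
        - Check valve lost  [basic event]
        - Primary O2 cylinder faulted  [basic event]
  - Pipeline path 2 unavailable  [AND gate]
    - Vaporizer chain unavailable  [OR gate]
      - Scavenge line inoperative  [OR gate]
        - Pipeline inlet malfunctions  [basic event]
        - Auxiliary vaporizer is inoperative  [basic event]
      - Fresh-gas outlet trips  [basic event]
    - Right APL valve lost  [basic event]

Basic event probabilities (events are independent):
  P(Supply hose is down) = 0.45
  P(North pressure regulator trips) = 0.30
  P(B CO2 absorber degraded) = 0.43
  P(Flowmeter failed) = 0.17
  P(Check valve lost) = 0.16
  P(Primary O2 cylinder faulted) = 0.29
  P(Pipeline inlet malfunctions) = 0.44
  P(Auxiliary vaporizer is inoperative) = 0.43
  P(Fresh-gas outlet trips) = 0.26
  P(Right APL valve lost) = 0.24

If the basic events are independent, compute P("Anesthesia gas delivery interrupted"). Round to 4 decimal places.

0.4782

P(Pipeline path unavailable) [OR] = 1 − (1−0.30) × (1−0.43) = 0.601000
P(O2 supply unavailable) [OR] = 1 − (1−0.17) × (1−0.16) × (1−0.29) = 0.504988
P(Cylinder backup unavailable) [OR] = 1 − (1−0.601000) × (1−0.504988) = 0.802490
P(Breathing circuit inoperative) [AND] = 0.45 × 0.802490 = 0.361121
P(Scavenge line inoperative) [OR] = 1 − (1−0.44) × (1−0.43) = 0.680800
P(Vaporizer chain unavailable) [OR] = 1 − (1−0.680800) × (1−0.26) = 0.763792
P(Pipeline path 2 unavailable) [AND] = 0.763792 × 0.24 = 0.183310
P(Anesthesia gas delivery interrupted) [OR] = 1 − (1−0.361121) × (1−0.183310) = 0.478234
Rounded to 4 decimal places: P(Anesthesia gas delivery interrupted) ≈ 0.4782.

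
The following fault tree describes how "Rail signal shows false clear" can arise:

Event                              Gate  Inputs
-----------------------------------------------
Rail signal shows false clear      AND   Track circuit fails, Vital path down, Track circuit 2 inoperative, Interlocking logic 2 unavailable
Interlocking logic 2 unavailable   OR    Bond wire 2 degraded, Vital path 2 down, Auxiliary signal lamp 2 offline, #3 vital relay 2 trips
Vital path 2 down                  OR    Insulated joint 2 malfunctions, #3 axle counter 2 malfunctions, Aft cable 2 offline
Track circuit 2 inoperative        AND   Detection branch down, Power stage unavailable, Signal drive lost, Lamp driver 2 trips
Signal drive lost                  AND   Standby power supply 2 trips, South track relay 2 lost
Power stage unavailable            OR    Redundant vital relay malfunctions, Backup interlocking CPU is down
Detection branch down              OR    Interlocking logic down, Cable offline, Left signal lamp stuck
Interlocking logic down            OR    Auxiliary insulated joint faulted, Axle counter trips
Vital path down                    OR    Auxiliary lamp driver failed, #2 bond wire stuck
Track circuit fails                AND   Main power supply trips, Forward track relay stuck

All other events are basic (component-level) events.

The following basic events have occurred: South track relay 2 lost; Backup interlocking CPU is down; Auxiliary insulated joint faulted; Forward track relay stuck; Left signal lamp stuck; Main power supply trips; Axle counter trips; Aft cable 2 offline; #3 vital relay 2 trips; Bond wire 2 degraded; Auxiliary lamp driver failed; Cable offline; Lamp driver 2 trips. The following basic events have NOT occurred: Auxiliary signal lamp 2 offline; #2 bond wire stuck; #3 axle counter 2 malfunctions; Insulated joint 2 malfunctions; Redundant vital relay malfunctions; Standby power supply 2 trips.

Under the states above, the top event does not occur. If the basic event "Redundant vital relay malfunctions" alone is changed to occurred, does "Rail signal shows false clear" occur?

Counterfactual: set "Redundant vital relay malfunctions" to occurred.
Track circuit fails [AND]: Main power supply trips=occurs, Forward track relay stuck=occurs → all inputs occur → occurs.
Vital path down [OR]: Auxiliary lamp driver failed=occurs, #2 bond wire stuck=not → at least one input occurs → occurs.
Interlocking logic down [OR]: Auxiliary insulated joint faulted=occurs, Axle counter trips=occurs → at least one input occurs → occurs.
Detection branch down [OR]: Interlocking logic down=occurs, Cable offline=occurs, Left signal lamp stuck=occurs → at least one input occurs → occurs.
Power stage unavailable [OR]: Redundant vital relay malfunctions=occurs, Backup interlocking CPU is down=occurs → at least one input occurs → occurs.
Signal drive lost [AND]: Standby power supply 2 trips=not, South track relay 2 lost=occurs → not all inputs occur → does not occur.
Track circuit 2 inoperative [AND]: Detection branch down=occurs, Power stage unavailable=occurs, Signal drive lost=not, Lamp driver 2 trips=occurs → not all inputs occur → does not occur.
Vital path 2 down [OR]: Insulated joint 2 malfunctions=not, #3 axle counter 2 malfunctions=not, Aft cable 2 offline=occurs → at least one input occurs → occurs.
Interlocking logic 2 unavailable [OR]: Bond wire 2 degraded=occurs, Vital path 2 down=occurs, Auxiliary signal lamp 2 offline=not, #3 vital relay 2 trips=occurs → at least one input occurs → occurs.
Rail signal shows false clear [AND]: Track circuit fails=occurs, Vital path down=occurs, Track circuit 2 inoperative=not, Interlocking logic 2 unavailable=occurs → not all inputs occur → does not occur.

No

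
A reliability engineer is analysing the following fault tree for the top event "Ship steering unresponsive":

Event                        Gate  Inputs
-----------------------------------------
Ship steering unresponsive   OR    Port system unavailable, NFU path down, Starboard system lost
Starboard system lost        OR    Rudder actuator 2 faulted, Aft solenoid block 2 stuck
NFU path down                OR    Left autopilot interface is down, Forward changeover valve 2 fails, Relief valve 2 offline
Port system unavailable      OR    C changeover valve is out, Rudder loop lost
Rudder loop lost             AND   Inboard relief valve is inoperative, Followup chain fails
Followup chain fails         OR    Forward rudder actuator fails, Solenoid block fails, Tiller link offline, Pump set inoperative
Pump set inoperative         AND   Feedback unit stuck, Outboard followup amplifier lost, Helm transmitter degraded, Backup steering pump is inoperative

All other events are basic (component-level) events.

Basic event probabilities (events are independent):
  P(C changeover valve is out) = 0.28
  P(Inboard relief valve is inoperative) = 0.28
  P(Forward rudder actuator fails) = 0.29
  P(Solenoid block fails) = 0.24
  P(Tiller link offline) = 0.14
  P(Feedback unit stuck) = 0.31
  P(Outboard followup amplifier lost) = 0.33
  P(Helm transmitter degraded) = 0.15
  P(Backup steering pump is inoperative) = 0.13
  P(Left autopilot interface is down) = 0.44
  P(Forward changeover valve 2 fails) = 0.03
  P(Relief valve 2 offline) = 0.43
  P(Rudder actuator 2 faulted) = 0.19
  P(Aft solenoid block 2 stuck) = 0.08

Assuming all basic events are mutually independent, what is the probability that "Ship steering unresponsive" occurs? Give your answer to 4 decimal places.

0.8588

P(Pump set inoperative) [AND] = 0.31 × 0.33 × 0.15 × 0.13 = 0.001995
P(Followup chain fails) [OR] = 1 − (1−0.29) × (1−0.24) × (1−0.14) × (1−0.001995) = 0.536870
P(Rudder loop lost) [AND] = 0.28 × 0.536870 = 0.150324
P(Port system unavailable) [OR] = 1 − (1−0.28) × (1−0.150324) = 0.388233
P(NFU path down) [OR] = 1 − (1−0.44) × (1−0.03) × (1−0.43) = 0.690376
P(Starboard system lost) [OR] = 1 − (1−0.19) × (1−0.08) = 0.254800
P(Ship steering unresponsive) [OR] = 1 − (1−0.388233) × (1−0.690376) × (1−0.254800) = 0.858846
Rounded to 4 decimal places: P(Ship steering unresponsive) ≈ 0.8588.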